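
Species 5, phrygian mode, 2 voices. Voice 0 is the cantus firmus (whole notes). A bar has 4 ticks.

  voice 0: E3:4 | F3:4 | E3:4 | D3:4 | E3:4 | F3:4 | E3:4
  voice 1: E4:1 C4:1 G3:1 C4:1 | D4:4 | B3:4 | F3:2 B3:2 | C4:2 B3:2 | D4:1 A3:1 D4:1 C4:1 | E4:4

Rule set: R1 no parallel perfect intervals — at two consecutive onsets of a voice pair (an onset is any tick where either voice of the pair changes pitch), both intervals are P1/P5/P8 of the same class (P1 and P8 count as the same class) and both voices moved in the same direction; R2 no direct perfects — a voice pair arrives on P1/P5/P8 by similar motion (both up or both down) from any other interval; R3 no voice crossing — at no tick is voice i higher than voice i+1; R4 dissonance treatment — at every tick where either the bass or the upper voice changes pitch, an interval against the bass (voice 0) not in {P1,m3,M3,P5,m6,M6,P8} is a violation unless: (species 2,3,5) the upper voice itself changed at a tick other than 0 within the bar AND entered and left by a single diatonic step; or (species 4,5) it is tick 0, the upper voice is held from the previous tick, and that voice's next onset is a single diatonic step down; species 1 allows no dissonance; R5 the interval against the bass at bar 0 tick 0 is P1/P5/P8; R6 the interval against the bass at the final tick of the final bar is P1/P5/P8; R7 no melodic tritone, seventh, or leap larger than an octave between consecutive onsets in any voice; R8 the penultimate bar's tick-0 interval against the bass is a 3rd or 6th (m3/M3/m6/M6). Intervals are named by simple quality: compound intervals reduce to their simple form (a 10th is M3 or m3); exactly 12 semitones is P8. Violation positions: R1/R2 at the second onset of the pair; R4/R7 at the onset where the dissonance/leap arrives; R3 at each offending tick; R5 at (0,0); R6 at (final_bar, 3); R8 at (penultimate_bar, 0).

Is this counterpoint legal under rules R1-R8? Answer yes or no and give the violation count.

No (3 violations)

bar 0: v0=E3 v1=E4 (P8)
bar 1: v0=F3 v1=D4 (M6)
bar 2: v0=E3 v1=B3 (P5)
bar 3: v0=D3 v1=F3 (m3)
bar 4: v0=E3 v1=C4 (m6)
bar 5: v0=F3 v1=D4 (M6)
bar 6: v0=E3 v1=E4 (P8)
  R2 @ bar2.0: F3/D4 M6 -> E3/B3 P5 similar
  R7 @ bar3.0: B3->F3 leap 6st
  R7 @ bar3.2: F3->B3 leap 6st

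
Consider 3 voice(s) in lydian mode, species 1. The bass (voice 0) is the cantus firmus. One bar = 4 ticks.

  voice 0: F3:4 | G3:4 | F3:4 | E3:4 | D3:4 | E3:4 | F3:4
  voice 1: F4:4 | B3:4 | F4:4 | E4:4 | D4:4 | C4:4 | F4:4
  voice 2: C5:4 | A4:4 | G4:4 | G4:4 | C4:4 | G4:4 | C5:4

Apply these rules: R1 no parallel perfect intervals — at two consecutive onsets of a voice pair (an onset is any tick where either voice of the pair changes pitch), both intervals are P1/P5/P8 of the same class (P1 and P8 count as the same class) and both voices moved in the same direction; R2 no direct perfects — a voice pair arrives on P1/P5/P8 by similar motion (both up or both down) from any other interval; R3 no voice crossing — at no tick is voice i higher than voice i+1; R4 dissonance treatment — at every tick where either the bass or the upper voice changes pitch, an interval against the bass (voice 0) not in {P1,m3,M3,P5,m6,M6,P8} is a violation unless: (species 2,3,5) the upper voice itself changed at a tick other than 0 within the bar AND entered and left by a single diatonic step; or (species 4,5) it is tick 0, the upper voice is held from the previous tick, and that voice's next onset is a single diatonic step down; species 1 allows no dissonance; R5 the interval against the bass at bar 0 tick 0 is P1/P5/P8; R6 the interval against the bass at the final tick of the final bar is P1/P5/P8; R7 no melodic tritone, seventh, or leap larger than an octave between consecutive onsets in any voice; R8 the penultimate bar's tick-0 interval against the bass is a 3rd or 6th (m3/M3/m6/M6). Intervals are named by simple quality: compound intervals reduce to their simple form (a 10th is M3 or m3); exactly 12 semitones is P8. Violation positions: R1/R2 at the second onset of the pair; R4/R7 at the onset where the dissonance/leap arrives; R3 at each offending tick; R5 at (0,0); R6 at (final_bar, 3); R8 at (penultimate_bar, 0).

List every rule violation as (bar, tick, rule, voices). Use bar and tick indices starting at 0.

bar 0: v0=F3 v1=F4 v2=C5 downbeat P5
bar 1: v0=G3 v1=B3 v2=A4 downbeat M2
bar 2: v0=F3 v1=F4 v2=G4 downbeat M2
bar 3: v0=E3 v1=E4 v2=G4 downbeat m3
bar 4: v0=D3 v1=D4 v2=C4 downbeat m7
bar 5: v0=E3 v1=C4 v2=G4 downbeat m3
bar 6: v0=F3 v1=F4 v2=C5 downbeat P5
  -> R4 @ bar 1 tick 0 v(0, 2): G3/A4 M2 untreated
  -> R7 @ bar 1 tick 0 v(1,): F4->B3 leap 6st
  -> R4 @ bar 2 tick 0 v(0, 2): F3/G4 M2 untreated
  -> R7 @ bar 2 tick 0 v(1,): B3->F4 leap 6st
  -> R1 @ bar 3 tick 0 v(0, 1): F3/F4 P8 -> E3/E4 P8 similar
  -> R1 @ bar 4 tick 0 v(0, 1): E3/E4 P8 -> D3/D4 P8 similar
  -> R3 @ bar 4 tick 0 v(1, 2): D4 above C4
  -> R4 @ bar 4 tick 0 v(0, 2): D3/C4 m7 untreated
  -> R3 @ bar 4 tick 1 v(1, 2): D4 above C4
  -> R3 @ bar 4 tick 2 v(1, 2): D4 above C4
  -> R3 @ bar 4 tick 3 v(1, 2): D4 above C4
  -> R1 @ bar 6 tick 0 v(1, 2): C4/G4 P5 -> F4/C5 P5 similar
  -> R2 @ bar 6 tick 0 v(0, 1): E3/C4 m6 -> F3/F4 P8 similar
  -> R2 @ bar 6 tick 0 v(0, 2): E3/G4 m3 -> F3/C5 P5 similar

(1, 0, R4, (0, 2))
(1, 0, R7, (1,))
(2, 0, R4, (0, 2))
(2, 0, R7, (1,))
(3, 0, R1, (0, 1))
(4, 0, R1, (0, 1))
(4, 0, R3, (1, 2))
(4, 0, R4, (0, 2))
(4, 1, R3, (1, 2))
(4, 2, R3, (1, 2))
(4, 3, R3, (1, 2))
(6, 0, R1, (1, 2))
(6, 0, R2, (0, 1))
(6, 0, R2, (0, 2))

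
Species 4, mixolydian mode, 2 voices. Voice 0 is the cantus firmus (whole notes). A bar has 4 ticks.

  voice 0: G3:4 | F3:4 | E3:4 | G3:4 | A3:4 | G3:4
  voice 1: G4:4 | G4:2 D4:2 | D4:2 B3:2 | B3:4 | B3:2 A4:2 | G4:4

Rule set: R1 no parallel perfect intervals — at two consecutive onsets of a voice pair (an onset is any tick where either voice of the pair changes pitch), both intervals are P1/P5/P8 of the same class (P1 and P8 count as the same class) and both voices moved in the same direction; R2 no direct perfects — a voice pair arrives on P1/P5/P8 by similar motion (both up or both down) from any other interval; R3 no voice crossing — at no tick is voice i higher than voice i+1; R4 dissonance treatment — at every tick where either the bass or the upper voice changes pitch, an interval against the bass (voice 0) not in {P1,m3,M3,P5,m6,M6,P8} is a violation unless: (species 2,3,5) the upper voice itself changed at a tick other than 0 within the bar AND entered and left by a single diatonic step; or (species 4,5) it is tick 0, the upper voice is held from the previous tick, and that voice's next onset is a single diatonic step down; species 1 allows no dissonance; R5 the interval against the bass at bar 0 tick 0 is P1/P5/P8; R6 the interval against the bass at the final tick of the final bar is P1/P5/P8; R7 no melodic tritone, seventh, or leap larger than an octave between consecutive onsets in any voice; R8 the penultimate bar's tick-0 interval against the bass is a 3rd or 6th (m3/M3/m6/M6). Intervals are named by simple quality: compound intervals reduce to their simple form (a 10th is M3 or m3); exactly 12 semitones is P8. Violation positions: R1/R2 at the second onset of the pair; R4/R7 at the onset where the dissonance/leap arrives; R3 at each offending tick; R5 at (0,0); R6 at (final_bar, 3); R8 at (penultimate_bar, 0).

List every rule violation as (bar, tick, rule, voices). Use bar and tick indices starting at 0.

(1, 0, R4, (0, 1))
(2, 0, R4, (0, 1))
(4, 0, R4, (0, 1))
(4, 0, R8, (0, 1))
(4, 2, R7, (1,))
(5, 0, R1, (0, 1))

bar 0: v0=G3 v1=G4 downbeat P8
bar 1: v0=F3 v1=G4 downbeat M2
bar 2: v0=E3 v1=D4 downbeat m7
bar 3: v0=G3 v1=B3 downbeat M3
bar 4: v0=A3 v1=B3 downbeat M2
bar 5: v0=G3 v1=G4 downbeat P8
  -> R4 @ bar 1 tick 0 v(0, 1): F3/G4 M2 untreated
  -> R4 @ bar 2 tick 0 v(0, 1): E3/D4 m7 untreated
  -> R4 @ bar 4 tick 0 v(0, 1): A3/B3 M2 untreated
  -> R8 @ bar 4 tick 0 v(0, 1): penult M2 not 3rd/6th
  -> R7 @ bar 4 tick 2 v(1,): B3->A4 leap 10st
  -> R1 @ bar 5 tick 0 v(0, 1): A3/A4 P8 -> G3/G4 P8 similar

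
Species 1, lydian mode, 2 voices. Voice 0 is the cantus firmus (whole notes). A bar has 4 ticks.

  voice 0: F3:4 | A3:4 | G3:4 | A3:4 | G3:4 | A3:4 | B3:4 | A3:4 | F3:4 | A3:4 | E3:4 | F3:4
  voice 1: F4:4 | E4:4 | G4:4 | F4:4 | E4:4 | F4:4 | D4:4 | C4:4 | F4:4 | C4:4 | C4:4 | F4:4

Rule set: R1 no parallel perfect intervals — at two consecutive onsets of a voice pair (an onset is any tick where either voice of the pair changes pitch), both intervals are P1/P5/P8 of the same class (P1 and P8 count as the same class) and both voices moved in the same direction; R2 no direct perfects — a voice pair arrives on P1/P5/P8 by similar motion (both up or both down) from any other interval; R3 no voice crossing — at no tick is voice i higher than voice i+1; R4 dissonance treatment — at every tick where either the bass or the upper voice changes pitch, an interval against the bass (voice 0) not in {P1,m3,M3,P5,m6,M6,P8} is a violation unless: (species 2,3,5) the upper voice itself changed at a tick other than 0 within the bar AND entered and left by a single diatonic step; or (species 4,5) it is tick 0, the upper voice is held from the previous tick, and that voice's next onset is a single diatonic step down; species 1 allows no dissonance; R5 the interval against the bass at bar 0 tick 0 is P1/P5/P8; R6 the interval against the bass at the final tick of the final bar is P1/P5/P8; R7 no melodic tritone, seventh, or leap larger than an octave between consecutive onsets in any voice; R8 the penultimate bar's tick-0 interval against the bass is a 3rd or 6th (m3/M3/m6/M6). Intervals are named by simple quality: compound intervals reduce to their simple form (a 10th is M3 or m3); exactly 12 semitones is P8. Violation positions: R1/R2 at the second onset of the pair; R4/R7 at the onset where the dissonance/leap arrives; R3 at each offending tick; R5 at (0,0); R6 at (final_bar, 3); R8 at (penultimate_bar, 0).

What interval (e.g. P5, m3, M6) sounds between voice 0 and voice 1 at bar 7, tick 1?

m3

voice 0=A3 voice 1=C4 -> m3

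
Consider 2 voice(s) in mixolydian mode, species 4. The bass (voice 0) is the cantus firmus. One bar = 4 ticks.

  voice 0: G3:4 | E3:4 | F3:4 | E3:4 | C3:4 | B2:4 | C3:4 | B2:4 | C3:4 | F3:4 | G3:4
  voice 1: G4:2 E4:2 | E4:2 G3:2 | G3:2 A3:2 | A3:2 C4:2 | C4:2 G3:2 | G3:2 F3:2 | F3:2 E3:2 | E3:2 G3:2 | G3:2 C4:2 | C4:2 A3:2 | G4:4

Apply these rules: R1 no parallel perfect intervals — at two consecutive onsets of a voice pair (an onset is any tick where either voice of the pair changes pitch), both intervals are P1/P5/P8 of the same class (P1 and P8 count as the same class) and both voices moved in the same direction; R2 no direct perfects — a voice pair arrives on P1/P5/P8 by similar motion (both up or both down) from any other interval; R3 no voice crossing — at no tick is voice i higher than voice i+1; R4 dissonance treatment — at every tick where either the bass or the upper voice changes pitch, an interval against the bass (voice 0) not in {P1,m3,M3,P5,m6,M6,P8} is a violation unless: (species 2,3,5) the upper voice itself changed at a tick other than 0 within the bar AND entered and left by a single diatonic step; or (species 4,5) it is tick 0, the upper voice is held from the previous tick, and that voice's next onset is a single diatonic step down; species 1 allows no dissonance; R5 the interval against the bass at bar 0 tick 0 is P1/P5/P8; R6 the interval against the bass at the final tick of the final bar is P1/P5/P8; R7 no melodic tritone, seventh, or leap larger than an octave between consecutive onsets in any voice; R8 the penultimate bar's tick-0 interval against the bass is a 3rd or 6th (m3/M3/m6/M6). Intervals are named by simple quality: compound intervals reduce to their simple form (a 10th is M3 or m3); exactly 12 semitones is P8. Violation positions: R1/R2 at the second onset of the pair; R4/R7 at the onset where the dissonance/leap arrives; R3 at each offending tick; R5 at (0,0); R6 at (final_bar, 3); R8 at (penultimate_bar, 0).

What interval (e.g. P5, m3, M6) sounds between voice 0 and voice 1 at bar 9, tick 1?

P5

voice 0=F3 voice 1=C4 -> P5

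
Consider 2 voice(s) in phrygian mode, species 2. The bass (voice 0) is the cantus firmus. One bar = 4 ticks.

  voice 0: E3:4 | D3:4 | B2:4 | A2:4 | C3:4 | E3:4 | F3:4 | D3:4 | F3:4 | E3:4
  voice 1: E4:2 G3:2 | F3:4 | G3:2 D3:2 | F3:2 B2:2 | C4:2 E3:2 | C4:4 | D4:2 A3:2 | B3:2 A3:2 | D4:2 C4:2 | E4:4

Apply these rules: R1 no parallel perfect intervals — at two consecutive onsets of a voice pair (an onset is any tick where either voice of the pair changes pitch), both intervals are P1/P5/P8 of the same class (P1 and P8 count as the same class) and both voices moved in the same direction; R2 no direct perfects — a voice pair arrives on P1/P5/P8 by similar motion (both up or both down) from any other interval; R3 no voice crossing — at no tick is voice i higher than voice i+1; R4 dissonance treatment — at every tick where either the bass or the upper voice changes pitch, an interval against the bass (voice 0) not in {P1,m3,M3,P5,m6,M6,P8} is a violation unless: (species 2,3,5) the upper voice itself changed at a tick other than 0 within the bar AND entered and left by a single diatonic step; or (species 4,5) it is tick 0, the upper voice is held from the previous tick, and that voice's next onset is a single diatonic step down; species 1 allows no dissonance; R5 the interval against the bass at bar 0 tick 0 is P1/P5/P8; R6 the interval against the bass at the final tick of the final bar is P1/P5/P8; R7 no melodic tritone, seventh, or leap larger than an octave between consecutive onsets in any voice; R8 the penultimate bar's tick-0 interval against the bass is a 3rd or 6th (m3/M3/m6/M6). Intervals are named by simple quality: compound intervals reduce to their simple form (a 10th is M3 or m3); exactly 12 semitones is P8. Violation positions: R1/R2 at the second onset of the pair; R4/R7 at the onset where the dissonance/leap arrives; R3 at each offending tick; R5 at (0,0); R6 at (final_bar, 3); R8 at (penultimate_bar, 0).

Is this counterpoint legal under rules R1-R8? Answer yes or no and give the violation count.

bar 0: v0=E3 v1=E4 (P8)
bar 1: v0=D3 v1=F3 (m3)
bar 2: v0=B2 v1=G3 (m6)
bar 3: v0=A2 v1=F3 (m6)
bar 4: v0=C3 v1=C4 (P8)
bar 5: v0=E3 v1=C4 (m6)
bar 6: v0=F3 v1=D4 (M6)
bar 7: v0=D3 v1=B3 (M6)
bar 8: v0=F3 v1=D4 (M6)
bar 9: v0=E3 v1=E4 (P8)
  R4 @ bar3.2: A2/B2 M2 untreated
  R7 @ bar3.2: F3->B2 leap 6st
  R2 @ bar4.0: A2/B2 M2 -> C3/C4 P8 similar
  R7 @ bar4.0: B2->C4 leap 13st

No (4 violations)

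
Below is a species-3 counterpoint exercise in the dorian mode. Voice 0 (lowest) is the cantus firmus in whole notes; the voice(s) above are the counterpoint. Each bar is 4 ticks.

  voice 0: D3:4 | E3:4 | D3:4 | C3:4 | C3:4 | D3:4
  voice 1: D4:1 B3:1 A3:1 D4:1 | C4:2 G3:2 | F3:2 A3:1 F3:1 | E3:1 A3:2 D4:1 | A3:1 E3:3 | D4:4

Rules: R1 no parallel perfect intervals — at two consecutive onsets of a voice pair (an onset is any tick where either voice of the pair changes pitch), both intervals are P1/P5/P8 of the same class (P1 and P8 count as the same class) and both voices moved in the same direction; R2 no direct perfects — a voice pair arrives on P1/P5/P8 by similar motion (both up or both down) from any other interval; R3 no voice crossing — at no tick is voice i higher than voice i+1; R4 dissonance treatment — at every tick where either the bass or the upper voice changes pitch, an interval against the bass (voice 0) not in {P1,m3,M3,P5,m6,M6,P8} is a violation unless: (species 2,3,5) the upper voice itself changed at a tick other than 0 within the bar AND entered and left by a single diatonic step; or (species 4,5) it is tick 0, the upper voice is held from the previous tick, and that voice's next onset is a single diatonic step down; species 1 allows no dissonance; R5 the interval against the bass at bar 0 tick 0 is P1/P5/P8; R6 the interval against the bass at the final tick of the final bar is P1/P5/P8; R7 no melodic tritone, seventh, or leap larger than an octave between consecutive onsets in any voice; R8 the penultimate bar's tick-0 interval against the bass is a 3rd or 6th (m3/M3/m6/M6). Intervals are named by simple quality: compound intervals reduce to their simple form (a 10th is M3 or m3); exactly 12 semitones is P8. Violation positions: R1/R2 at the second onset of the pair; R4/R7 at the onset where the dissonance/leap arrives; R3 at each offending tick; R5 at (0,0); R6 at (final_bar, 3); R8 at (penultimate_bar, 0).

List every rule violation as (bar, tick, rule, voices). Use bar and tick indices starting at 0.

(3, 3, R4, (0, 1))
(5, 0, R2, (0, 1))
(5, 0, R7, (1,))

bar 0: v0=D3 v1=D4 downbeat P8
bar 1: v0=E3 v1=C4 downbeat m6
bar 2: v0=D3 v1=F3 downbeat m3
bar 3: v0=C3 v1=E3 downbeat M3
bar 4: v0=C3 v1=A3 downbeat M6
bar 5: v0=D3 v1=D4 downbeat P8
  -> R4 @ bar 3 tick 3 v(0, 1): C3/D4 M2 untreated
  -> R2 @ bar 5 tick 0 v(0, 1): C3/E3 M3 -> D3/D4 P8 similar
  -> R7 @ bar 5 tick 0 v(1,): E3->D4 leap 10st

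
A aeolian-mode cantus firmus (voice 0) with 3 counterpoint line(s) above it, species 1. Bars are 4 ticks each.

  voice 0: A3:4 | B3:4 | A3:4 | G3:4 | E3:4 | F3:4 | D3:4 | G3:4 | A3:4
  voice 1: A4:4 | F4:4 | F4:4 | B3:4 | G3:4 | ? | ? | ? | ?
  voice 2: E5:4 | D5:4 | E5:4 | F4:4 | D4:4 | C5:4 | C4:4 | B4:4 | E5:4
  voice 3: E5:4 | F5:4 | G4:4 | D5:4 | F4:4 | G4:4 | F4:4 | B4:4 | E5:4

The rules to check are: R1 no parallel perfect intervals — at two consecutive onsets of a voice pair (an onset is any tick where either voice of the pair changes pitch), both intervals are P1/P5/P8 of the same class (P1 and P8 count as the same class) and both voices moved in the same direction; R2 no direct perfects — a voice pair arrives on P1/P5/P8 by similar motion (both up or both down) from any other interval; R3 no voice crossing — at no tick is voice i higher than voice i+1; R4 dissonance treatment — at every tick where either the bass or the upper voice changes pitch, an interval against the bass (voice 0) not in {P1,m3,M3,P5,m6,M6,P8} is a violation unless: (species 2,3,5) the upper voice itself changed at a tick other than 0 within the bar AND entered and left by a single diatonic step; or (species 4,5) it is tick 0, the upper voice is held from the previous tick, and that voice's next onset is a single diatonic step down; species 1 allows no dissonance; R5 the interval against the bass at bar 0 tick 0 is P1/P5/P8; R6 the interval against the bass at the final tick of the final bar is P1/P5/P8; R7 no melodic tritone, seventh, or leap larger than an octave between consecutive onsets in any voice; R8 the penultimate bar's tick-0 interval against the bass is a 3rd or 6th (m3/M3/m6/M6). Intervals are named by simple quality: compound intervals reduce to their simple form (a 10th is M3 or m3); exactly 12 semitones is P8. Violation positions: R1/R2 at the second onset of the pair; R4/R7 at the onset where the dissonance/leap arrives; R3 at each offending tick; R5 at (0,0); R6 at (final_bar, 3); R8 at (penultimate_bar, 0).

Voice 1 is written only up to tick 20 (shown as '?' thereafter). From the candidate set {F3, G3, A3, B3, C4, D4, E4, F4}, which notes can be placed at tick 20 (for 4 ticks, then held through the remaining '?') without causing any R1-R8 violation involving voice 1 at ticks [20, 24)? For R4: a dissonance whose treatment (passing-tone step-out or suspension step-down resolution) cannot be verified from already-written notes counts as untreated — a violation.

F3: legal
G3: violates R4
A3: legal
B3: violates R4
C4: violates R2
D4: legal
E4: violates R4
F4: violates R1,R2,R7

{A3, D4, F3}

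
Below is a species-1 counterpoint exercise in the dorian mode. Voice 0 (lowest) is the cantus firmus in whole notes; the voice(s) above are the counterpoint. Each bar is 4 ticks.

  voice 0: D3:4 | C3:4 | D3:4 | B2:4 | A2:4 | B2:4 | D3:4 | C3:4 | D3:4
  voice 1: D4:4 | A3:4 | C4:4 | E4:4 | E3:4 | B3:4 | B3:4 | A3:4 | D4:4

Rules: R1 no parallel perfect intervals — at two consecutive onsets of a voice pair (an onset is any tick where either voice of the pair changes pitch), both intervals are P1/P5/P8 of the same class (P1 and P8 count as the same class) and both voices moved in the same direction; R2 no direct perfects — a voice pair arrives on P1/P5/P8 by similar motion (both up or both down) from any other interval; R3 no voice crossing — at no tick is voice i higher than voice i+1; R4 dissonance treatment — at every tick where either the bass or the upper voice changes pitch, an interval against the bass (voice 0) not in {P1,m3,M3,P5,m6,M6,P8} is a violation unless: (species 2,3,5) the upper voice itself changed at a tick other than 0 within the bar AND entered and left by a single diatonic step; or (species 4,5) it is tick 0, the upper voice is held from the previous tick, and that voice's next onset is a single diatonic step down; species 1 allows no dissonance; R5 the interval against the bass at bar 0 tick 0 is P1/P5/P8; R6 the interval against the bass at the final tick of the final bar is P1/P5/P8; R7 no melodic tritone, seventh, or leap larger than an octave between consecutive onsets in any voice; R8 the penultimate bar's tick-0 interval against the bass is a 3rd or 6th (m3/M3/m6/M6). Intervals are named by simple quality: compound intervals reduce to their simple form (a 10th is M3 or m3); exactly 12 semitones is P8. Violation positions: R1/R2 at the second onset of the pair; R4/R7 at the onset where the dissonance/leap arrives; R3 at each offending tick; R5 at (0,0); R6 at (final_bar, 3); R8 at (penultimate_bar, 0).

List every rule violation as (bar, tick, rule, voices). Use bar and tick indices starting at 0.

(2, 0, R4, (0, 1))
(3, 0, R4, (0, 1))
(4, 0, R2, (0, 1))
(5, 0, R2, (0, 1))
(8, 0, R2, (0, 1))

bar 0: v0=D3 v1=D4 downbeat P8
bar 1: v0=C3 v1=A3 downbeat M6
bar 2: v0=D3 v1=C4 downbeat m7
bar 3: v0=B2 v1=E4 downbeat P4
bar 4: v0=A2 v1=E3 downbeat P5
bar 5: v0=B2 v1=B3 downbeat P8
bar 6: v0=D3 v1=B3 downbeat M6
bar 7: v0=C3 v1=A3 downbeat M6
bar 8: v0=D3 v1=D4 downbeat P8
  -> R4 @ bar 2 tick 0 v(0, 1): D3/C4 m7 untreated
  -> R4 @ bar 3 tick 0 v(0, 1): B2/E4 P4 untreated
  -> R2 @ bar 4 tick 0 v(0, 1): B2/E4 P4 -> A2/E3 P5 similar
  -> R2 @ bar 5 tick 0 v(0, 1): A2/E3 P5 -> B2/B3 P8 similar
  -> R2 @ bar 8 tick 0 v(0, 1): C3/A3 M6 -> D3/D4 P8 similar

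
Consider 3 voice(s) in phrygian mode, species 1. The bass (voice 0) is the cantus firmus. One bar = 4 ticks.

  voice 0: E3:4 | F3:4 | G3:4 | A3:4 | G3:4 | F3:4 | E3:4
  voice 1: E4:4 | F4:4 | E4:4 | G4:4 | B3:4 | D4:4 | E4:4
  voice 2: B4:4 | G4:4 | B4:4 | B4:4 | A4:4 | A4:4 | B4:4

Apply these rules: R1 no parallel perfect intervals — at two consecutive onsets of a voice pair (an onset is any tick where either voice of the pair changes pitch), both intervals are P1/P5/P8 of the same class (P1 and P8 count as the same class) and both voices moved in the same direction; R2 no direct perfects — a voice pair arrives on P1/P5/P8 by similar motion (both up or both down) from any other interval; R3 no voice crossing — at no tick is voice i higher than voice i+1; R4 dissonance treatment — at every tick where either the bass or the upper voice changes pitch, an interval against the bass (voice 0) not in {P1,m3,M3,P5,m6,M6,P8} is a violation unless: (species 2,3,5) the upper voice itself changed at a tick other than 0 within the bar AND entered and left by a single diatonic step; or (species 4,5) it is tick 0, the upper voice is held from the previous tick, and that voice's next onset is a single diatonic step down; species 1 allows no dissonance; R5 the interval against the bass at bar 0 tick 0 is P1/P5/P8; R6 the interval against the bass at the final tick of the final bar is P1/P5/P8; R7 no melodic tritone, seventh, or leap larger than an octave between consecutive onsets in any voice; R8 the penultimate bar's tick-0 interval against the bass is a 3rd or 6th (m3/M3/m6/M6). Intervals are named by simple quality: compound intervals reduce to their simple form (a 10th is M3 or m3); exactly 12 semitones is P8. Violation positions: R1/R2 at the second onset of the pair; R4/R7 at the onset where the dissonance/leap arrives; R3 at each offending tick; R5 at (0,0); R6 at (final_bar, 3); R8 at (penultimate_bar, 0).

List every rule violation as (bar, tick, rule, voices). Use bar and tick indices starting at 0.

bar 0: v0=E3 v1=E4 v2=B4 downbeat P5
bar 1: v0=F3 v1=F4 v2=G4 downbeat M2
bar 2: v0=G3 v1=E4 v2=B4 downbeat M3
bar 3: v0=A3 v1=G4 v2=B4 downbeat M2
bar 4: v0=G3 v1=B3 v2=A4 downbeat M2
bar 5: v0=F3 v1=D4 v2=A4 downbeat M3
bar 6: v0=E3 v1=E4 v2=B4 downbeat P5
  -> R1 @ bar 1 tick 0 v(0, 1): E3/E4 P8 -> F3/F4 P8 similar
  -> R4 @ bar 1 tick 0 v(0, 2): F3/G4 M2 untreated
  -> R4 @ bar 3 tick 0 v(0, 1): A3/G4 m7 untreated
  -> R4 @ bar 3 tick 0 v(0, 2): A3/B4 M2 untreated
  -> R4 @ bar 4 tick 0 v(0, 2): G3/A4 M2 untreated
  -> R1 @ bar 6 tick 0 v(1, 2): D4/A4 P5 -> E4/B4 P5 similar

(1, 0, R1, (0, 1))
(1, 0, R4, (0, 2))
(3, 0, R4, (0, 1))
(3, 0, R4, (0, 2))
(4, 0, R4, (0, 2))
(6, 0, R1, (1, 2))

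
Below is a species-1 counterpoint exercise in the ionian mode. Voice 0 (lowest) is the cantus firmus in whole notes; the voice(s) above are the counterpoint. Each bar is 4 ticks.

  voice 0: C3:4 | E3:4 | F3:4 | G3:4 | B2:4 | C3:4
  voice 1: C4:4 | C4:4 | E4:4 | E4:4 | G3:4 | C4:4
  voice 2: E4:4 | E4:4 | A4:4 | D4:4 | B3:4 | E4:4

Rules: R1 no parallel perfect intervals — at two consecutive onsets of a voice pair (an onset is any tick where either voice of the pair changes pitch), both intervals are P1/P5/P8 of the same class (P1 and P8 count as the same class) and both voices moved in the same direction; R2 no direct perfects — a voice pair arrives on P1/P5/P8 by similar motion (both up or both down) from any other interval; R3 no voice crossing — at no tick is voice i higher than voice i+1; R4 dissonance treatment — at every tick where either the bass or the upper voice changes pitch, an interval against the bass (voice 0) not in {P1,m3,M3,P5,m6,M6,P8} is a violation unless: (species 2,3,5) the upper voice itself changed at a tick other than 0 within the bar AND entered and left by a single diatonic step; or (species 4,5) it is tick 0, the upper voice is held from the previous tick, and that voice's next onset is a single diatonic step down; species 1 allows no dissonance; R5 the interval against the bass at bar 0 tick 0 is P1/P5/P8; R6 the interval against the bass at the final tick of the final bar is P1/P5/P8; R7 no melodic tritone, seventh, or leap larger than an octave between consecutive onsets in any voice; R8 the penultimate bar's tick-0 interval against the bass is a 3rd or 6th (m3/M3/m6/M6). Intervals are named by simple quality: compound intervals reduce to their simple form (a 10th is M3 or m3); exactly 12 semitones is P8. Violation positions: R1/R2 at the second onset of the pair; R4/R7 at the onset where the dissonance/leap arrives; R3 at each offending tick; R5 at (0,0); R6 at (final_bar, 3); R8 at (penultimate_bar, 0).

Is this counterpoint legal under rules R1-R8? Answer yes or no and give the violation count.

bar 0: v0=C3 v1=C4 v2=E4 (M3)
bar 1: v0=E3 v1=C4 v2=E4 (P8)
bar 2: v0=F3 v1=E4 v2=A4 (M3)
bar 3: v0=G3 v1=E4 v2=D4 (P5)
bar 4: v0=B2 v1=G3 v2=B3 (P8)
bar 5: v0=C3 v1=C4 v2=E4 (M3)
  R5 @ bar0.0: opens on M3
  R4 @ bar2.0: F3/E4 M7 untreated
  R3 @ bar3.0: E4 above D4
  R3 @ bar3.1: E4 above D4
  R3 @ bar3.2: E4 above D4
  R3 @ bar3.3: E4 above D4
  R2 @ bar4.0: G3/D4 P5 -> B2/B3 P8 similar
  R8 @ bar4.0: penult P8 not 3rd/6th
  R2 @ bar5.0: B2/G3 m6 -> C3/C4 P8 similar
  R6 @ bar5.3: closes on M3

No (10 violations)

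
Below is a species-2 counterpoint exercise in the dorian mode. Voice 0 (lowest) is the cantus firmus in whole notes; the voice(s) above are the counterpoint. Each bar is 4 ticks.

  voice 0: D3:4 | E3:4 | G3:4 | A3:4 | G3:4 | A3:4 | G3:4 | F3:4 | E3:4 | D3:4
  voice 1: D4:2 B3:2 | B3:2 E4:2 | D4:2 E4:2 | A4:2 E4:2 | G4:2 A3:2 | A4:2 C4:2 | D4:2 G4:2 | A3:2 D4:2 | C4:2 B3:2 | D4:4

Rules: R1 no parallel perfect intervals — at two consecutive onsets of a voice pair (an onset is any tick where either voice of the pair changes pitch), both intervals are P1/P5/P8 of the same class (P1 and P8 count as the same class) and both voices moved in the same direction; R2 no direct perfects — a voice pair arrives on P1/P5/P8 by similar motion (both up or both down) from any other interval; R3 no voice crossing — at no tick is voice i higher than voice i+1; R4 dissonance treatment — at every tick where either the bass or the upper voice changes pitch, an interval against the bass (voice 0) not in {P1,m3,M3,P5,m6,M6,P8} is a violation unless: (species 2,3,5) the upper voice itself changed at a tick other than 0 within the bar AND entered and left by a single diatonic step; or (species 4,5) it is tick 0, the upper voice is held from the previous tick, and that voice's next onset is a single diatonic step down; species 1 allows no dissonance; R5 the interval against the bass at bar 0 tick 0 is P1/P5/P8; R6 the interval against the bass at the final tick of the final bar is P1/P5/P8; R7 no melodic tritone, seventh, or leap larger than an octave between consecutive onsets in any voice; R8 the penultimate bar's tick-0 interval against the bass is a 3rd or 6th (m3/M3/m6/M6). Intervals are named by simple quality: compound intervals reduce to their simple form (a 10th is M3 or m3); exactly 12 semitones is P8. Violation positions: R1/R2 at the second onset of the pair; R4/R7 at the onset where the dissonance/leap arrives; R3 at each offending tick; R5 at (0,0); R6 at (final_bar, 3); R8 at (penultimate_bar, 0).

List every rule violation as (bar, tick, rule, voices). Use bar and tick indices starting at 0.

bar 0: v0=D3 v1=D4 downbeat P8
bar 1: v0=E3 v1=B3 downbeat P5
bar 2: v0=G3 v1=D4 downbeat P5
bar 3: v0=A3 v1=A4 downbeat P8
bar 4: v0=G3 v1=G4 downbeat P8
bar 5: v0=A3 v1=A4 downbeat P8
bar 6: v0=G3 v1=D4 downbeat P5
bar 7: v0=F3 v1=A3 downbeat M3
bar 8: v0=E3 v1=C4 downbeat m6
bar 9: v0=D3 v1=D4 downbeat P8
  -> R2 @ bar 3 tick 0 v(0, 1): G3/E4 M6 -> A3/A4 P8 similar
  -> R4 @ bar 4 tick 2 v(0, 1): G3/A3 M2 untreated
  -> R7 @ bar 4 tick 2 v(1,): G4->A3 leap 10st
  -> R2 @ bar 5 tick 0 v(0, 1): G3/A3 M2 -> A3/A4 P8 similar
  -> R7 @ bar 7 tick 0 v(1,): G4->A3 leap 10st

(3, 0, R2, (0, 1))
(4, 2, R4, (0, 1))
(4, 2, R7, (1,))
(5, 0, R2, (0, 1))
(7, 0, R7, (1,))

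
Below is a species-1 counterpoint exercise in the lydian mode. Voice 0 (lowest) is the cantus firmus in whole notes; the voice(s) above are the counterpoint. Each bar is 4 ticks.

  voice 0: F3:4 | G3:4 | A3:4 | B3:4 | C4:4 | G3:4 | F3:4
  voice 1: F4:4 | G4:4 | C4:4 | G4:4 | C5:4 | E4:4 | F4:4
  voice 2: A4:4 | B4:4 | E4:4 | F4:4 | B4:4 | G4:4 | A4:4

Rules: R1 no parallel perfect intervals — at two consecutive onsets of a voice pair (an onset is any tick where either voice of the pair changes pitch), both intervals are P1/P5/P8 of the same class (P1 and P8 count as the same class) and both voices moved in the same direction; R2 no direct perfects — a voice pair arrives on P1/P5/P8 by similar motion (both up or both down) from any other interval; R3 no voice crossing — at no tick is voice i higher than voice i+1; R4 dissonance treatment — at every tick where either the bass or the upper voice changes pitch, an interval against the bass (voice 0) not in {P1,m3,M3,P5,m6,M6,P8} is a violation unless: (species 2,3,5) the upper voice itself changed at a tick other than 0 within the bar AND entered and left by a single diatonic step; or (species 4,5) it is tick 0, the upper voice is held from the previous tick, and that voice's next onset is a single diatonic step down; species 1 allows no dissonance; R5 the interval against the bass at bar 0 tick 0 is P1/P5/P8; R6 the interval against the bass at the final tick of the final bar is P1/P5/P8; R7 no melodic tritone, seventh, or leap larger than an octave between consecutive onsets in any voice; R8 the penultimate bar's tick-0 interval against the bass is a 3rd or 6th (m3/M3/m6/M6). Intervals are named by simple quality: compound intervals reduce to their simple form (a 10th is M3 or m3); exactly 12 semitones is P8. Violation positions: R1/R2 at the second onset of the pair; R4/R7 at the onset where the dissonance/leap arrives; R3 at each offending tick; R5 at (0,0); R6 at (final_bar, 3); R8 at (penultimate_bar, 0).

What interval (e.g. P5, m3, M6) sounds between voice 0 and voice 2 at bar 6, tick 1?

M3

voice 0=F3 voice 2=A4 -> M3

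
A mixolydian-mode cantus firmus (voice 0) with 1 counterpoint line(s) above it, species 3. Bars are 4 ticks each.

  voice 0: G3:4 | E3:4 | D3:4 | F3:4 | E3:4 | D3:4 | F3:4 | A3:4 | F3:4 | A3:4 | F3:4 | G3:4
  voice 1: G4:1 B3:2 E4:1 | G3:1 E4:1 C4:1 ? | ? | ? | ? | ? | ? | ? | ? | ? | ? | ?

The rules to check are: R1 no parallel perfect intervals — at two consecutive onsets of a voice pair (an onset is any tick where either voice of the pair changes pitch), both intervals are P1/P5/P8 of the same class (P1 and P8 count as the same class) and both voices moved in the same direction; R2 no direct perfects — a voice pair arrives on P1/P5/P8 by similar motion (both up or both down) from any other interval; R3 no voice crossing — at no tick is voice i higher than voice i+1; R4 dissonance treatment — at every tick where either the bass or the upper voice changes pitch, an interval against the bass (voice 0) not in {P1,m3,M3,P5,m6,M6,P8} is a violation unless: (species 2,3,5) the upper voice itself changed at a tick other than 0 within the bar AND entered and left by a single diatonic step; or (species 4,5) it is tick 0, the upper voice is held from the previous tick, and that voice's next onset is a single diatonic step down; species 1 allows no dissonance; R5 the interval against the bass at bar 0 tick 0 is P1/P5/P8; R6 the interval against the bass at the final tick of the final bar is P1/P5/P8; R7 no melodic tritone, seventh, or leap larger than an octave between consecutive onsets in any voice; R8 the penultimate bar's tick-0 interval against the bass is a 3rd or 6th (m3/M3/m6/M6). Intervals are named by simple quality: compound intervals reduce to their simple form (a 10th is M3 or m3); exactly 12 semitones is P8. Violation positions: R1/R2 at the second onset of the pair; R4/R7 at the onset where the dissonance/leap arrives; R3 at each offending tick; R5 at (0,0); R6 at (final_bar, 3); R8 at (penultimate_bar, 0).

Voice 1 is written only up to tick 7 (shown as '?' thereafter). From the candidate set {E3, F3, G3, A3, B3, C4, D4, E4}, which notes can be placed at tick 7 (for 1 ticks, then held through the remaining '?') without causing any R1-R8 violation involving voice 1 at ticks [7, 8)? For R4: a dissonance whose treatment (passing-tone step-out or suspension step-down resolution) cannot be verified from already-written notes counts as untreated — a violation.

E3: legal
F3: violates R4
G3: legal
A3: violates R4
B3: legal
C4: legal
D4: violates R4
E4: legal

{B3, C4, E3, E4, G3}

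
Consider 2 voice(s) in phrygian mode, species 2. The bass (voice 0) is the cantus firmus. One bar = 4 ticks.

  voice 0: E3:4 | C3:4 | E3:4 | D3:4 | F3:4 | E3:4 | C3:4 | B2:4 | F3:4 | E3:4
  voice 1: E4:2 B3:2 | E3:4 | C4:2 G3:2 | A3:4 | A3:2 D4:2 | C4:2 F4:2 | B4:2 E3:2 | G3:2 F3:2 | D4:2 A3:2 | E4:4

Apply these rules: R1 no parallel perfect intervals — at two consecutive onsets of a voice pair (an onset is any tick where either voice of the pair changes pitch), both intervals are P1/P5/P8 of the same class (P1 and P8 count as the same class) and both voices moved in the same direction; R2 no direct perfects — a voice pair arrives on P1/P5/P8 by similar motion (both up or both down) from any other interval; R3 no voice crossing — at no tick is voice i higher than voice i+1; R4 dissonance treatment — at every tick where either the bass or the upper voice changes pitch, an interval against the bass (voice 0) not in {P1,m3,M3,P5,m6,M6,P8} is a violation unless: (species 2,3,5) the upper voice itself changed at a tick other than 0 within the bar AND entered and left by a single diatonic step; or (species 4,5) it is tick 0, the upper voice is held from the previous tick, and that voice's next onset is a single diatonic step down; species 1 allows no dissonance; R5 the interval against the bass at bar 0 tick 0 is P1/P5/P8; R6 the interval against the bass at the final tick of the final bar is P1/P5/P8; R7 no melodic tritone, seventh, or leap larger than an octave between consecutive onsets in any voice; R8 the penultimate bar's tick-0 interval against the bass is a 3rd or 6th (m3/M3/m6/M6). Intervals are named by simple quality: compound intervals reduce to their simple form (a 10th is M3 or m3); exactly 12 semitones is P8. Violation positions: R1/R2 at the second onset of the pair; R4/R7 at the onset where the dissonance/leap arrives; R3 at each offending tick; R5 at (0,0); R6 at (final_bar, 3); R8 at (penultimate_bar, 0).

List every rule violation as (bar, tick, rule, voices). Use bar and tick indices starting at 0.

(5, 2, R4, (0, 1))
(6, 0, R4, (0, 1))
(6, 0, R7, (1,))
(6, 2, R7, (1,))
(7, 2, R4, (0, 1))
(8, 0, R7, (0,))

bar 0: v0=E3 v1=E4 downbeat P8
bar 1: v0=C3 v1=E3 downbeat M3
bar 2: v0=E3 v1=C4 downbeat m6
bar 3: v0=D3 v1=A3 downbeat P5
bar 4: v0=F3 v1=A3 downbeat M3
bar 5: v0=E3 v1=C4 downbeat m6
bar 6: v0=C3 v1=B4 downbeat M7
bar 7: v0=B2 v1=G3 downbeat m6
bar 8: v0=F3 v1=D4 downbeat M6
bar 9: v0=E3 v1=E4 downbeat P8
  -> R4 @ bar 5 tick 2 v(0, 1): E3/F4 m2 untreated
  -> R4 @ bar 6 tick 0 v(0, 1): C3/B4 M7 untreated
  -> R7 @ bar 6 tick 0 v(1,): F4->B4 leap 6st
  -> R7 @ bar 6 tick 2 v(1,): B4->E3 leap 19st
  -> R4 @ bar 7 tick 2 v(0, 1): B2/F3 TT untreated
  -> R7 @ bar 8 tick 0 v(0,): B2->F3 leap 6st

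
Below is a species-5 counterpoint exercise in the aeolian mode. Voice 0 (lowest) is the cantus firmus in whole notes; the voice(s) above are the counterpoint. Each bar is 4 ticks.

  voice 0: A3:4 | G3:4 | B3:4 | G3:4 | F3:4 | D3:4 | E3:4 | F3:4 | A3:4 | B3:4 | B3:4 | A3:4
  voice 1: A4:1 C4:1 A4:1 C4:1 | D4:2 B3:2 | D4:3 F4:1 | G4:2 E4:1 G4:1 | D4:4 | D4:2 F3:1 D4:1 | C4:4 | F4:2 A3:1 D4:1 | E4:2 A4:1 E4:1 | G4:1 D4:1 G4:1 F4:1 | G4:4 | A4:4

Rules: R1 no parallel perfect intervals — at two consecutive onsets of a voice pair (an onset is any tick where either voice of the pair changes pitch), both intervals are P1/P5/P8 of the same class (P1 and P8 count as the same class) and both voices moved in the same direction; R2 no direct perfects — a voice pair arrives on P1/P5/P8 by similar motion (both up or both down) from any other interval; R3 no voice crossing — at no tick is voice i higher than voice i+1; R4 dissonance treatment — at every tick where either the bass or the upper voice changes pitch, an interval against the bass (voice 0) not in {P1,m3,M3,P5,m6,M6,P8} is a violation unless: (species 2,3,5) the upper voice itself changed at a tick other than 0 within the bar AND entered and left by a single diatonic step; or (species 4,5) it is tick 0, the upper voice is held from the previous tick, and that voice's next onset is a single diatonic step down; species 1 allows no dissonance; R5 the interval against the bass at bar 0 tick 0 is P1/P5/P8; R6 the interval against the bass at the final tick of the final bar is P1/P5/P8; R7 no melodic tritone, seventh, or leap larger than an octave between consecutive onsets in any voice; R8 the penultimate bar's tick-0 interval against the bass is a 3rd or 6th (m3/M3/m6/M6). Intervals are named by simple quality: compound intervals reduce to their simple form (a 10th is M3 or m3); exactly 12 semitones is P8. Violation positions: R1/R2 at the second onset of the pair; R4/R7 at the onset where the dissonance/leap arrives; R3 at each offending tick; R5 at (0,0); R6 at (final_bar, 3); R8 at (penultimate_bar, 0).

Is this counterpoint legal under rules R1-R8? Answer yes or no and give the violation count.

bar 0: v0=A3 v1=A4 (P8)
bar 1: v0=G3 v1=D4 (P5)
bar 2: v0=B3 v1=D4 (m3)
bar 3: v0=G3 v1=G4 (P8)
bar 4: v0=F3 v1=D4 (M6)
bar 5: v0=D3 v1=D4 (P8)
bar 6: v0=E3 v1=C4 (m6)
bar 7: v0=F3 v1=F4 (P8)
bar 8: v0=A3 v1=E4 (P5)
bar 9: v0=B3 v1=G4 (m6)
bar 10: v0=B3 v1=G4 (m6)
bar 11: v0=A3 v1=A4 (P8)
  R4 @ bar2.3: B3/F4 TT untreated
  R2 @ bar7.0: E3/C4 m6 -> F3/F4 P8 similar
  R2 @ bar8.0: F3/D4 M6 -> A3/E4 P5 similar

No (3 violations)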